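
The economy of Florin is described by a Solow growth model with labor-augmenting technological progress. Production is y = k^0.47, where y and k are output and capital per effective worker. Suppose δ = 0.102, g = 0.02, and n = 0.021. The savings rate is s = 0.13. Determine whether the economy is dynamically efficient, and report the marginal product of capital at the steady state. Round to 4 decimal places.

dynamically efficient; MPK ≈ 0.5170

n + g + δ = 0.021 + 0.02 + 0.102 = 0.143.
Steady-state k*: s·k^0.47 = 0.143·k gives k* = (0.13/0.143)^(1/0.53) ≈ 0.8354.
MPK = 0.47·0.8354^(-0.53) ≈ 0.5170.
MPK > n+g+δ = 0.143, so the economy is dynamically efficient (under-saving).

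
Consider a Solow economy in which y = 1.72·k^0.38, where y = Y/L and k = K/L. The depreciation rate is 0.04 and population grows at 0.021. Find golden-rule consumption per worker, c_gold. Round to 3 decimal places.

The effective depreciation rate is n + δ = 0.021 + 0.04 = 0.061.
At the golden rule the marginal product of capital equals n+δ: 0.38·1.72·k^(0.38−1) = 0.061. Solving, k_gold = (0.38·1.72/0.061)^(1/0.62) ≈ 45.8418.
y_gold = 1.72·45.8418^0.38 ≈ 7.3588.
c_gold = y_gold − (n+δ)·k_gold = 7.3588 − 0.061·45.8418 ≈ 4.5625.

c_gold ≈ 4.562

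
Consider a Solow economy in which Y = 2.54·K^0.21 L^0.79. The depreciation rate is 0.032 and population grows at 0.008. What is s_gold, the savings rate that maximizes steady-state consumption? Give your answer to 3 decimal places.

n + δ = 0.008 + 0.032 = 0.04.
At the golden rule MPK = n+δ, and in any Cobb-Douglas steady state s = (n+δ)·k/y = MPK·k/y = capital's share 0.21.

s_gold = 0.210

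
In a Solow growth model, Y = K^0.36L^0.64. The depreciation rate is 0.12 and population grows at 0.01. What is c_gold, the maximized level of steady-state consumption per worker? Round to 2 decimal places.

Capital per worker breaks even when investment replaces (n + δ)·k; here n + δ = 0.13.
At the golden rule the marginal product of capital equals n+δ: 0.36·k^(0.36−1) = 0.13. Solving, k_gold = (0.36/0.13)^(1/0.64) ≈ 4.9112.
y_gold = 4.9112^0.36 ≈ 1.7735.
c_gold = y_gold − (n+δ)·k_gold = 1.7735 − 0.13·4.9112 ≈ 1.1350.

c_gold ≈ 1.14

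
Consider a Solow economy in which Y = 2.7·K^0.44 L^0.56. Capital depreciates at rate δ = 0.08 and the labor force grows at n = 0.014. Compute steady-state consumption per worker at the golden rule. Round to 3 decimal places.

c_gold ≈ 11.096

The effective depreciation rate is n + δ = 0.014 + 0.08 = 0.094.
At the golden rule the marginal product of capital equals n+δ: 0.44·2.7·k^(0.44−1) = 0.094. Solving, k_gold = (0.44·2.7/0.094)^(1/0.56) ≈ 92.7473.
y_gold = 2.7·92.7473^0.44 ≈ 19.8142.
c_gold = y_gold − (n+δ)·k_gold = 19.8142 − 0.094·92.7473 ≈ 11.0959.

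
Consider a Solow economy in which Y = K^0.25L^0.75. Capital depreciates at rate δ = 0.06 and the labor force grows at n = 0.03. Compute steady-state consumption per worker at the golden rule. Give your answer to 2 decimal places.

n + δ = 0.03 + 0.06 = 0.09.
Golden rule sets MPK = n+δ: 0.25·k^(0.25−1) = 0.09, so k_gold = (0.25/0.09)^(1/0.75) ≈ 3.9048.
y_gold = 3.9048^0.25 ≈ 1.4057.
c_gold = y_gold − (n+δ)·k_gold = 1.4057 − 0.09·3.9048 ≈ 1.0543.

c_gold ≈ 1.05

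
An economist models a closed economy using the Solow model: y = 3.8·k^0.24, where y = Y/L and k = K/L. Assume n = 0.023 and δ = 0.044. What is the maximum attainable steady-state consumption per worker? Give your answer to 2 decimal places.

Break-even investment rate: n + δ = 0.023 + 0.044 = 0.067.
Maximizing c = f(k) − (n+δ)·k gives f'(k) = n+δ, i.e. 0.24·3.8·k^(0.24−1) = 0.067, so k_gold = (0.24·3.8/0.067)^(1/0.76) ≈ 31.0456.
y_gold = 3.8·31.0456^0.24 ≈ 8.6669.
c_gold = y_gold − (n+δ)·k_gold = 8.6669 − 0.067·31.0456 ≈ 6.5868.

c_gold ≈ 6.59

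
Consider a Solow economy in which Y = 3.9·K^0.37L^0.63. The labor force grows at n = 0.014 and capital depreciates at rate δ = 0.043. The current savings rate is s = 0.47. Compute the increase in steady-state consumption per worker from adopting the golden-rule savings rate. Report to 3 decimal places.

Δc ≈ 0.522

Capital per worker breaks even when investment replaces (n + δ)·k; here n + δ = 0.057.
Current steady state (s = 0.47): k* = (0.47·3.9/0.057)^(1/0.63) ≈ 246.8994, y* = 3.9·246.8994^0.37 ≈ 29.9431, c* = (1−0.47)·29.9431 ≈ 15.8699.
Setting f'(k) = n+δ gives 0.37·3.9·k^(0.37−1) = 0.057, hence k_gold = (0.37·3.9/0.057)^(1/0.63) ≈ 168.8906.
y_gold = 3.9·168.8906^0.37 ≈ 26.0183, c_gold = y_gold − 0.057·k_gold ≈ 16.3915.
Gain: Δc = 16.3915 − 15.8699 ≈ 0.5217.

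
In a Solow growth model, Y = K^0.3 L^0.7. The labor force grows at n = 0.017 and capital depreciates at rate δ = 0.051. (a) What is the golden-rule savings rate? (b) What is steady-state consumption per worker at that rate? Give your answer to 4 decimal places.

(a) s_gold = 0.3000; (b) c_gold ≈ 1.3224

Capital per worker breaks even when investment replaces (n + δ)·k; here n + δ = 0.068.
For Cobb-Douglas, s_gold equals capital's share: s_gold = 0.3.
Setting f'(k) = n+δ gives 0.3·k^(0.3−1) = 0.068, hence k_gold = (0.3/0.068)^(1/0.7) ≈ 8.3344.
y_gold = 8.3344^0.3 ≈ 1.8891; c_gold = (1−0.3)·y_gold ≈ 1.3224.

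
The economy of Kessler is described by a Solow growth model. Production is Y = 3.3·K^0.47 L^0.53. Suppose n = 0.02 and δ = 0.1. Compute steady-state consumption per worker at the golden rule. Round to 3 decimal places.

Capital per worker breaks even when investment replaces (n + δ)·k; here n + δ = 0.12.
Maximizing c = f(k) − (n+δ)·k gives f'(k) = n+δ, i.e. 0.47·3.3·k^(0.47−1) = 0.12, so k_gold = (0.47·3.3/0.12)^(1/0.53) ≈ 125.0371.
y_gold = 3.3·125.0371^0.47 ≈ 31.9244.
c_gold = y_gold − (n+δ)·k_gold = 31.9244 − 0.12·125.0371 ≈ 16.9199.

c_gold ≈ 16.920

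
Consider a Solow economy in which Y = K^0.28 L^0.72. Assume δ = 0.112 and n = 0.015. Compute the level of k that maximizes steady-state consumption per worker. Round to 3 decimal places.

Break-even investment rate: n + δ = 0.015 + 0.112 = 0.127.
Golden rule sets MPK = n+δ: 0.28·k^(0.28−1) = 0.127, so k_gold = (0.28/0.127)^(1/0.72) ≈ 2.9983.

k_gold ≈ 2.998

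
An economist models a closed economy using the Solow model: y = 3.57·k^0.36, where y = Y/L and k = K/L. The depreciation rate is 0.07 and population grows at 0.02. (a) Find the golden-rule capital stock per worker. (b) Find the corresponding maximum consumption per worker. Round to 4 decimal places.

(a) k_gold ≈ 63.7181; (b) c_gold ≈ 10.1949

n + δ = 0.02 + 0.07 = 0.09.
Setting f'(k) = n+δ gives 0.36·3.57·k^(0.36−1) = 0.09, hence k_gold = (0.36·3.57/0.09)^(1/0.64) ≈ 63.7181.
y_gold = 3.57·63.7181^0.36 ≈ 15.9295; c_gold = y_gold − 0.09·k_gold ≈ 10.1949.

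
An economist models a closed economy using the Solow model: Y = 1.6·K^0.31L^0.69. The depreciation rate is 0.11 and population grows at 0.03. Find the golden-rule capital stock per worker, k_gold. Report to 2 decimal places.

k_gold ≈ 6.25

Break-even investment rate: n + δ = 0.03 + 0.11 = 0.14.
Golden rule sets MPK = n+δ: 0.31·1.6·k^(0.31−1) = 0.14, so k_gold = (0.31·1.6/0.14)^(1/0.69) ≈ 6.2541.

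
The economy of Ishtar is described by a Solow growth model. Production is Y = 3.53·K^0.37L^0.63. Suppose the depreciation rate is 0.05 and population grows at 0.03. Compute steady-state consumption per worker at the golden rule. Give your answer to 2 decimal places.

Break-even investment rate: n + δ = 0.03 + 0.05 = 0.08.
Golden rule sets MPK = n+δ: 0.37·3.53·k^(0.37−1) = 0.08, so k_gold = (0.37·3.53/0.08)^(1/0.63) ≈ 84.1815.
y_gold = 3.53·84.1815^0.37 ≈ 18.2014.
c_gold = y_gold − (n+δ)·k_gold = 18.2014 − 0.08·84.1815 ≈ 11.4669.

c_gold ≈ 11.47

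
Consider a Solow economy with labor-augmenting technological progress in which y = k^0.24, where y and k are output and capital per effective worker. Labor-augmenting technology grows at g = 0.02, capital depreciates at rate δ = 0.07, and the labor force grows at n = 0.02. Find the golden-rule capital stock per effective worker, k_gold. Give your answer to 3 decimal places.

n + g + δ = 0.02 + 0.02 + 0.07 = 0.11.
Golden rule sets MPK = n+g+δ: 0.24·k^(0.24−1) = 0.11, so k_gold = (0.24/0.11)^(1/0.76) ≈ 2.7913.

k_gold ≈ 2.791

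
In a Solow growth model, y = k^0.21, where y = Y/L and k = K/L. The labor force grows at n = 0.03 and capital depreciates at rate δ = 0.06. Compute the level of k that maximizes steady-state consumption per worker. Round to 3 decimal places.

k_gold ≈ 2.923

Capital per worker breaks even when investment replaces (n + δ)·k; here n + δ = 0.09.
Golden rule sets MPK = n+δ: 0.21·k^(0.21−1) = 0.09, so k_gold = (0.21/0.09)^(1/0.79) ≈ 2.9228.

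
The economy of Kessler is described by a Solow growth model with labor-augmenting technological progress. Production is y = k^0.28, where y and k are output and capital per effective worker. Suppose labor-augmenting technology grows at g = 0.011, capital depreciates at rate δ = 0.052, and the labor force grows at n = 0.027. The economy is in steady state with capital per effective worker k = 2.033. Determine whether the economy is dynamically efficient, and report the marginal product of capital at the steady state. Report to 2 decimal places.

Capital per effective worker breaks even when investment replaces (n + g + δ)·k; here n + g + δ = 0.09.
MPK = 0.28·k^(0.28−1) = 0.28·2.033^(-0.72) ≈ 0.1680.
MPK > 0.09, so the economy is dynamically efficient (under-saving).

dynamically efficient; MPK ≈ 0.17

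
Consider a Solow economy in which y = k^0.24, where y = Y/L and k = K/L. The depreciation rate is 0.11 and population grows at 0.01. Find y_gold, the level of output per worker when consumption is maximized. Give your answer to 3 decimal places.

The effective depreciation rate is n + δ = 0.01 + 0.11 = 0.12.
Maximizing c = f(k) − (n+δ)·k gives f'(k) = n+δ, i.e. 0.24·k^(0.24−1) = 0.12, so k_gold = (0.24/0.12)^(1/0.76) ≈ 2.4894.
Output: y_gold = k_gold^0.24 = 2.4894^0.24 ≈ 1.2447.

y_gold ≈ 1.245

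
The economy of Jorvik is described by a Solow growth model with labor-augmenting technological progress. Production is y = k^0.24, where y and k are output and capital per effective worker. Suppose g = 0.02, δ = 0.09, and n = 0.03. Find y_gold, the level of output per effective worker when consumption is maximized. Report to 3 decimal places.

Capital per effective worker breaks even when investment replaces (n + g + δ)·k; here n + g + δ = 0.14.
Golden rule sets MPK = n+g+δ: 0.24·k^(0.24−1) = 0.14, so k_gold = (0.24/0.14)^(1/0.76) ≈ 2.0324.
Output: y_gold = k_gold^0.24 = 2.0324^0.24 ≈ 1.1856.

y_gold ≈ 1.186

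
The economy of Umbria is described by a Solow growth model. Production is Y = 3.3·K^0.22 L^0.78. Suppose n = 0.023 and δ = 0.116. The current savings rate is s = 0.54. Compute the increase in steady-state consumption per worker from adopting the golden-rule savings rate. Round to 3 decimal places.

n + δ = 0.023 + 0.116 = 0.139.
Current steady state (s = 0.54): k* = (0.54·3.3/0.139)^(1/0.78) ≈ 26.3254, y* = 3.3·26.3254^0.22 ≈ 6.7764, c* = (1−0.54)·6.7764 ≈ 3.1171.
At the golden rule the marginal product of capital equals n+δ: 0.22·3.3·k^(0.22−1) = 0.139. Solving, k_gold = (0.22·3.3/0.139)^(1/0.78) ≈ 8.3255.
y_gold = 3.3·8.3255^0.22 ≈ 5.2602, c_gold = y_gold − 0.139·k_gold ≈ 4.1030.
Gain: Δc = 4.1030 − 3.1171 ≈ 0.9859.

Δc ≈ 0.986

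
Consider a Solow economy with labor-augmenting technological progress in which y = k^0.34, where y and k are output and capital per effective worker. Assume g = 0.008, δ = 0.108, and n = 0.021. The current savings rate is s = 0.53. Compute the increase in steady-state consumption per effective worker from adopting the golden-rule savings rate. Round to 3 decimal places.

n + g + δ = 0.021 + 0.008 + 0.108 = 0.137.
Current steady state (s = 0.53): k* = (0.53/0.137)^(1/0.66) ≈ 7.7667, y* = 7.7667^0.34 ≈ 2.0076, c* = (1−0.53)·2.0076 ≈ 0.9436.
Maximizing c = f(k) − (n+g+δ)·k gives f'(k) = n+g+δ, i.e. 0.34·k^(0.34−1) = 0.137, so k_gold = (0.34/0.137)^(1/0.66) ≈ 3.9639.
y_gold = 3.9639^0.34 ≈ 1.5972, c_gold = y_gold − 0.137·k_gold ≈ 1.0542.
Gain: Δc = 1.0542 − 0.9436 ≈ 0.1106.

Δc ≈ 0.111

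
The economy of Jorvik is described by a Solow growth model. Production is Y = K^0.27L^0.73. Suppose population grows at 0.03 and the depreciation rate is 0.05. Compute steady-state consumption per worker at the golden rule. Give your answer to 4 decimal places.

c_gold ≈ 1.1448

Break-even investment rate: n + δ = 0.03 + 0.05 = 0.08.
At the golden rule the marginal product of capital equals n+δ: 0.27·k^(0.27−1) = 0.08. Solving, k_gold = (0.27/0.08)^(1/0.73) ≈ 5.2925.
y_gold = 5.2925^0.27 ≈ 1.5682.
c_gold = y_gold − (n+δ)·k_gold = 1.5682 − 0.08·5.2925 ≈ 1.1448.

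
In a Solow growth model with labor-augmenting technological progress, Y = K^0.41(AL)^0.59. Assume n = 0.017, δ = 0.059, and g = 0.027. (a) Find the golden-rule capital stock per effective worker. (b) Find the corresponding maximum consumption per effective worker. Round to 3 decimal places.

(a) k_gold ≈ 10.396; (b) c_gold ≈ 1.541

Break-even investment rate: n + g + δ = 0.017 + 0.027 + 0.059 = 0.103.
Setting f'(k) = n+g+δ gives 0.41·k^(0.41−1) = 0.103, hence k_gold = (0.41/0.103)^(1/0.59) ≈ 10.3958.
y_gold = 10.3958^0.41 ≈ 2.6116; c_gold = y_gold − 0.103·k_gold ≈ 1.5409.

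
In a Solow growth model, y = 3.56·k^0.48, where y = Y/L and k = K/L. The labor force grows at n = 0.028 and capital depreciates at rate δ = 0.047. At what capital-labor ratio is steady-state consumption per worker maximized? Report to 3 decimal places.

k_gold ≈ 408.157

Capital per worker breaks even when investment replaces (n + δ)·k; here n + δ = 0.075.
At the golden rule the marginal product of capital equals n+δ: 0.48·3.56·k^(0.48−1) = 0.075. Solving, k_gold = (0.48·3.56/0.075)^(1/0.52) ≈ 408.1566.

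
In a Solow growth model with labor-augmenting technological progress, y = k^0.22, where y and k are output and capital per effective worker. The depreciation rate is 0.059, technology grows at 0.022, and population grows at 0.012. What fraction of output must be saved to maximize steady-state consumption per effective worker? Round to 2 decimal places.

s_gold = 0.22

n + g + δ = 0.012 + 0.022 + 0.059 = 0.093.
At the golden rule MPK = n+g+δ, and in any Cobb-Douglas steady state s = (n+g+δ)·k/y = MPK·k/y = capital's share 0.22.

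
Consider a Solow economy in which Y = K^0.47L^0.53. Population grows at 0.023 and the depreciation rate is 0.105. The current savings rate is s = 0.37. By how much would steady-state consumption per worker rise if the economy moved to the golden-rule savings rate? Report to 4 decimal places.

Capital per worker breaks even when investment replaces (n + δ)·k; here n + δ = 0.128.
Current steady state (s = 0.37): k* = (0.37/0.128)^(1/0.53) ≈ 7.4096, y* = 7.4096^0.47 ≈ 2.5633, c* = (1−0.37)·2.5633 ≈ 1.6149.
At the golden rule the marginal product of capital equals n+δ: 0.47·k^(0.47−1) = 0.128. Solving, k_gold = (0.47/0.128)^(1/0.53) ≈ 11.6366.
y_gold = 11.6366^0.47 ≈ 3.1691, c_gold = y_gold − 0.128·k_gold ≈ 1.6796.
Gain: Δc = 1.6796 − 1.6149 ≈ 0.0647.

Δc ≈ 0.0647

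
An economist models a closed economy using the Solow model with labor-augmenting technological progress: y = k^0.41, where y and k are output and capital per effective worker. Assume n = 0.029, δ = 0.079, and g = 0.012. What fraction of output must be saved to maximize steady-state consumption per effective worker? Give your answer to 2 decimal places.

Break-even investment rate: n + g + δ = 0.029 + 0.012 + 0.079 = 0.12.
At the golden rule MPK = n+g+δ, and in any Cobb-Douglas steady state s = (n+g+δ)·k/y = MPK·k/y = capital's share 0.41.

s_gold = 0.41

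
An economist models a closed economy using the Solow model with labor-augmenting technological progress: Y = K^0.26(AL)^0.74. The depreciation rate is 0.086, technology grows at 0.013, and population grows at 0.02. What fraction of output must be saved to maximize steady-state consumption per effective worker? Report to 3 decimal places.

s_gold = 0.260

The effective depreciation rate is n + g + δ = 0.02 + 0.013 + 0.086 = 0.119.
At the golden rule MPK = n+g+δ, and in any Cobb-Douglas steady state s = (n+g+δ)·k/y = MPK·k/y = capital's share 0.26.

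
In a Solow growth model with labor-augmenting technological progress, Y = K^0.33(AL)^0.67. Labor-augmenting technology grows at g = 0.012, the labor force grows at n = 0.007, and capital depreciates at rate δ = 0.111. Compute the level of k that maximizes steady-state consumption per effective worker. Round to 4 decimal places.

k_gold ≈ 4.0164

n + g + δ = 0.007 + 0.012 + 0.111 = 0.13.
Setting f'(k) = n+g+δ gives 0.33·k^(0.33−1) = 0.13, hence k_gold = (0.33/0.13)^(1/0.67) ≈ 4.0164.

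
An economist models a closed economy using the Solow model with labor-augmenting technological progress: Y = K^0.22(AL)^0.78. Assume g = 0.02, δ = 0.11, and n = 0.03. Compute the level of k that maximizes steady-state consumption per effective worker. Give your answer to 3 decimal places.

Capital per effective worker breaks even when investment replaces (n + g + δ)·k; here n + g + δ = 0.16.
Golden rule sets MPK = n+g+δ: 0.22·k^(0.22−1) = 0.16, so k_gold = (0.22/0.16)^(1/0.78) ≈ 1.5042.

k_gold ≈ 1.504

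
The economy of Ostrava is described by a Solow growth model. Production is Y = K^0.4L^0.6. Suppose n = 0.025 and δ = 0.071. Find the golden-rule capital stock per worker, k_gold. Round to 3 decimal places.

Break-even investment rate: n + δ = 0.025 + 0.071 = 0.096.
Golden rule sets MPK = n+δ: 0.4·k^(0.4−1) = 0.096, so k_gold = (0.4/0.096)^(1/0.6) ≈ 10.7890.

k_gold ≈ 10.789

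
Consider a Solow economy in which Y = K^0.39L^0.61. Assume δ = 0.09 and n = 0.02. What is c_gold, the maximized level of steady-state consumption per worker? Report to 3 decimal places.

Break-even investment rate: n + δ = 0.02 + 0.09 = 0.11.
Maximizing c = f(k) − (n+δ)·k gives f'(k) = n+δ, i.e. 0.39·k^(0.39−1) = 0.11, so k_gold = (0.39/0.11)^(1/0.61) ≈ 7.9635.
y_gold = 7.9635^0.39 ≈ 2.2461.
c_gold = y_gold − (n+δ)·k_gold = 2.2461 − 0.11·7.9635 ≈ 1.3701.

c_gold ≈ 1.370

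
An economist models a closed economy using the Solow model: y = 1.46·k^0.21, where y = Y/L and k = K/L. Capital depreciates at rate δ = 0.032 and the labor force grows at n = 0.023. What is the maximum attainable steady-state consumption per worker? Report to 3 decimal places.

Break-even investment rate: n + δ = 0.023 + 0.032 = 0.055.
At the golden rule the marginal product of capital equals n+δ: 0.21·1.46·k^(0.21−1) = 0.055. Solving, k_gold = (0.21·1.46/0.055)^(1/0.79) ≈ 8.8017.
y_gold = 1.46·8.8017^0.21 ≈ 2.3052.
c_gold = y_gold − (n+δ)·k_gold = 2.3052 − 0.055·8.8017 ≈ 1.8211.

c_gold ≈ 1.821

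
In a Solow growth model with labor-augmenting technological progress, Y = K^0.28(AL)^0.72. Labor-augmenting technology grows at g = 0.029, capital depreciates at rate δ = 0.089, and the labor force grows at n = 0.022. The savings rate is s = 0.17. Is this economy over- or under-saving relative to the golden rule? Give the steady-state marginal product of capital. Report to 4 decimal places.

Capital per effective worker breaks even when investment replaces (n + g + δ)·k; here n + g + δ = 0.14.
Steady-state k*: s·k^0.28 = 0.14·k gives k* = (0.17/0.14)^(1/0.72) ≈ 1.3095.
MPK = 0.28·1.3095^(-0.72) ≈ 0.2306.
MPK > n+g+δ = 0.14, so the economy is dynamically efficient (under-saving).

under-saving; MPK ≈ 0.2306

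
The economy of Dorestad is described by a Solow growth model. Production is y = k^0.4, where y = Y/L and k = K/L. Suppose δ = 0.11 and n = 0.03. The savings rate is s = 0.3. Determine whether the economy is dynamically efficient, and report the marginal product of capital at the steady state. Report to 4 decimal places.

dynamically efficient; MPK ≈ 0.1867

The effective depreciation rate is n + δ = 0.03 + 0.11 = 0.14.
Steady-state k*: s·k^0.4 = 0.14·k gives k* = (0.3/0.14)^(1/0.6) ≈ 3.5617.
MPK = 0.4·3.5617^(-0.6) ≈ 0.1867.
MPK > n+δ = 0.14, so the economy is dynamically efficient (under-saving).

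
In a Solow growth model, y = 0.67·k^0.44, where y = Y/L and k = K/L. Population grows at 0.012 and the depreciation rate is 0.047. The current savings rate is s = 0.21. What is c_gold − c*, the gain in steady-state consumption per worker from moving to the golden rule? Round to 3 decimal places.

n + δ = 0.012 + 0.047 = 0.059.
Current steady state (s = 0.21): k* = (0.21·0.67/0.059)^(1/0.56) ≈ 4.7207, y* = 0.67·4.7207^0.44 ≈ 1.3263, c* = (1−0.21)·1.3263 ≈ 1.0478.
Golden rule sets MPK = n+δ: 0.44·0.67·k^(0.44−1) = 0.059, so k_gold = (0.44·0.67/0.059)^(1/0.56) ≈ 17.6862.
y_gold = 0.67·17.6862^0.44 ≈ 2.3716, c_gold = y_gold − 0.059·k_gold ≈ 1.3281.
Gain: Δc = 1.3281 − 1.0478 ≈ 0.2803.

Δc ≈ 0.280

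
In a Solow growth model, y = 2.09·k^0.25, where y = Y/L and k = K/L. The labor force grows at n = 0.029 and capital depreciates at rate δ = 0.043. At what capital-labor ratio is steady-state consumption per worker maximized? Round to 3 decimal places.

k_gold ≈ 14.050

The effective depreciation rate is n + δ = 0.029 + 0.043 = 0.072.
At the golden rule the marginal product of capital equals n+δ: 0.25·2.09·k^(0.25−1) = 0.072. Solving, k_gold = (0.25·2.09/0.072)^(1/0.75) ≈ 14.0499.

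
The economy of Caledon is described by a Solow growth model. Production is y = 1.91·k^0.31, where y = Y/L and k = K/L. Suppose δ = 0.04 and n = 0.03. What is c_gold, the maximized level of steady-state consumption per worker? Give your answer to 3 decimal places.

c_gold ≈ 3.439

Capital per worker breaks even when investment replaces (n + δ)·k; here n + δ = 0.07.
Maximizing c = f(k) − (n+δ)·k gives f'(k) = n+δ, i.e. 0.31·1.91·k^(0.31−1) = 0.07, so k_gold = (0.31·1.91/0.07)^(1/0.69) ≈ 22.0754.
y_gold = 1.91·22.0754^0.31 ≈ 4.9848.
c_gold = y_gold − (n+δ)·k_gold = 4.9848 − 0.07·22.0754 ≈ 3.4395.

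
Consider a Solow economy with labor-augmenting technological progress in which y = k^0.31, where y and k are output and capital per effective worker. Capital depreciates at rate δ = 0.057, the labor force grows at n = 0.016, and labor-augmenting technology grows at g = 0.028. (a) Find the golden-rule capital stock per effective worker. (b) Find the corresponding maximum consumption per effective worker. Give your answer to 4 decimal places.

(a) k_gold ≈ 5.0799; (b) c_gold ≈ 1.1420

Capital per effective worker breaks even when investment replaces (n + g + δ)·k; here n + g + δ = 0.101.
Golden rule sets MPK = n+g+δ: 0.31·k^(0.31−1) = 0.101, so k_gold = (0.31/0.101)^(1/0.69) ≈ 5.0799.
y_gold = 5.0799^0.31 ≈ 1.6551; c_gold = y_gold − 0.101·k_gold ≈ 1.1420.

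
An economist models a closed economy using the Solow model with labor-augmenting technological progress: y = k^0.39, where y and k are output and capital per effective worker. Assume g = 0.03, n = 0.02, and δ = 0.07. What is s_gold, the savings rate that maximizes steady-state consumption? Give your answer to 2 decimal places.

s_gold = 0.39

Break-even investment rate: n + g + δ = 0.02 + 0.03 + 0.07 = 0.12.
At the golden rule MPK = n+g+δ, and in any Cobb-Douglas steady state s = (n+g+δ)·k/y = MPK·k/y = capital's share 0.39.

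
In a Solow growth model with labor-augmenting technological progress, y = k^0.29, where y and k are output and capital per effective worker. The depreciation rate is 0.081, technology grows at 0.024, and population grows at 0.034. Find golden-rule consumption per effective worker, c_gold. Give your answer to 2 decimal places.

Capital per effective worker breaks even when investment replaces (n + g + δ)·k; here n + g + δ = 0.139.
Maximizing c = f(k) − (n+g+δ)·k gives f'(k) = n+g+δ, i.e. 0.29·k^(0.29−1) = 0.139, so k_gold = (0.29/0.139)^(1/0.71) ≈ 2.8173.
y_gold = 2.8173^0.29 ≈ 1.3504.
c_gold = y_gold − (n+g+δ)·k_gold = 1.3504 − 0.139·2.8173 ≈ 0.9588.

c_gold ≈ 0.96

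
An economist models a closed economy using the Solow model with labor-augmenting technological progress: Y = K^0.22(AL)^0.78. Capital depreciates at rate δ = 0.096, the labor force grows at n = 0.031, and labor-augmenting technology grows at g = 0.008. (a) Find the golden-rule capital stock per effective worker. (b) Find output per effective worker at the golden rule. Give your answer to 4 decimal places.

(a) k_gold ≈ 1.8703; (b) y_gold ≈ 1.1477

n + g + δ = 0.031 + 0.008 + 0.096 = 0.135.
Maximizing c = f(k) − (n+g+δ)·k gives f'(k) = n+g+δ, i.e. 0.22·k^(0.22−1) = 0.135, so k_gold = (0.22/0.135)^(1/0.78) ≈ 1.8703.
y_gold = 1.8703^0.22 ≈ 1.1477.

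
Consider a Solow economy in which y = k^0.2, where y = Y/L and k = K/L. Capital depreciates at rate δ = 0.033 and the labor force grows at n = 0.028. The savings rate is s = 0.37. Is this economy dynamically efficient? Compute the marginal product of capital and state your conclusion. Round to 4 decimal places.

Capital per worker breaks even when investment replaces (n + δ)·k; here n + δ = 0.061.
Steady-state k*: s·k^0.2 = 0.061·k gives k* = (0.37/0.061)^(1/0.8) ≈ 9.5190.
MPK = 0.2·9.5190^(-0.8) ≈ 0.0330.
MPK < n+δ = 0.061, so the economy is dynamically inefficient (over-saving).

dynamically inefficient; MPK ≈ 0.0330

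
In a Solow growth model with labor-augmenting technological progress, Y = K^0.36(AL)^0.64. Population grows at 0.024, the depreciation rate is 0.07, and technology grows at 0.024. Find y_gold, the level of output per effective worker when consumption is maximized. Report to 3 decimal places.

y_gold ≈ 1.873

Capital per effective worker breaks even when investment replaces (n + g + δ)·k; here n + g + δ = 0.118.
Golden rule sets MPK = n+g+δ: 0.36·k^(0.36−1) = 0.118, so k_gold = (0.36/0.118)^(1/0.64) ≈ 5.7136.
Output: y_gold = k_gold^0.36 = 5.7136^0.36 ≈ 1.8728.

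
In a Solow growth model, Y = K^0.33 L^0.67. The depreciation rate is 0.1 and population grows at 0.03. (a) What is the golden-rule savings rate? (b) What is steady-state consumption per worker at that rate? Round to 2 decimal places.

(a) s_gold = 0.33; (b) c_gold ≈ 1.06

The effective depreciation rate is n + δ = 0.03 + 0.1 = 0.13.
For Cobb-Douglas, s_gold equals capital's share: s_gold = 0.33.
At the golden rule the marginal product of capital equals n+δ: 0.33·k^(0.33−1) = 0.13. Solving, k_gold = (0.33/0.13)^(1/0.67) ≈ 4.0164.
y_gold = 4.0164^0.33 ≈ 1.5822; c_gold = (1−0.33)·y_gold ≈ 1.0601.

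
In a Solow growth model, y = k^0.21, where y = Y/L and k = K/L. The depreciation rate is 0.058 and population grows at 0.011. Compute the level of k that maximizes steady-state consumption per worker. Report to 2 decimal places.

k_gold ≈ 4.09

Capital per worker breaks even when investment replaces (n + δ)·k; here n + δ = 0.069.
Setting f'(k) = n+δ gives 0.21·k^(0.21−1) = 0.069, hence k_gold = (0.21/0.069)^(1/0.79) ≈ 4.0913.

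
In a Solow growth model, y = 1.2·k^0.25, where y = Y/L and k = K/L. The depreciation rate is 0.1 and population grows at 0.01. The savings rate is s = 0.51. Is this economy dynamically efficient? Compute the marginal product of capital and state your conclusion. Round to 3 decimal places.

dynamically inefficient; MPK ≈ 0.054

Break-even investment rate: n + δ = 0.01 + 0.1 = 0.11.
Steady-state k*: s·A·k^0.25 = 0.11·k gives k* = (0.51·1.2/0.11)^(1/0.75) ≈ 9.8585.
MPK = 0.25·1.2·9.8585^(-0.75) ≈ 0.0539.
MPK < n+δ = 0.11, so the economy is dynamically inefficient (over-saving).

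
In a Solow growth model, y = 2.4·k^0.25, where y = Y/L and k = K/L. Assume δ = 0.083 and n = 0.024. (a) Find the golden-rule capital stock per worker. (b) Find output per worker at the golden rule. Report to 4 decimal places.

Capital per worker breaks even when investment replaces (n + δ)·k; here n + δ = 0.107.
At the golden rule the marginal product of capital equals n+δ: 0.25·2.4·k^(0.25−1) = 0.107. Solving, k_gold = (0.25·2.4/0.107)^(1/0.75) ≈ 9.9622.
y_gold = 2.4·9.9622^0.25 ≈ 4.2638.

(a) k_gold ≈ 9.9622; (b) y_gold ≈ 4.2638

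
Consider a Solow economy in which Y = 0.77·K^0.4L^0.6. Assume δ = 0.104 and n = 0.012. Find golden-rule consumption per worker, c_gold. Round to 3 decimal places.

c_gold ≈ 0.886

Break-even investment rate: n + δ = 0.012 + 0.104 = 0.116.
At the golden rule the marginal product of capital equals n+δ: 0.4·0.77·k^(0.4−1) = 0.116. Solving, k_gold = (0.4·0.77/0.116)^(1/0.6) ≈ 5.0912.
y_gold = 0.77·5.0912^0.4 ≈ 1.4765.
c_gold = y_gold − (n+δ)·k_gold = 1.4765 − 0.116·5.0912 ≈ 0.8859.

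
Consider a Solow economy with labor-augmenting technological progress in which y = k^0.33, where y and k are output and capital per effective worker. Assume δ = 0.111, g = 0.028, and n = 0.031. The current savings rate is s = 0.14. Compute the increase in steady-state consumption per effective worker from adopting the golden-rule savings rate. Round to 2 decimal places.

Δc ≈ 0.15

Break-even investment rate: n + g + δ = 0.031 + 0.028 + 0.111 = 0.17.
Current steady state (s = 0.14): k* = (0.14/0.17)^(1/0.67) ≈ 0.7484, y* = 0.7484^0.33 ≈ 0.9088, c* = (1−0.14)·0.9088 ≈ 0.7816.
At the golden rule the marginal product of capital equals n+g+δ: 0.33·k^(0.33−1) = 0.17. Solving, k_gold = (0.33/0.17)^(1/0.67) ≈ 2.6912.
y_gold = 2.6912^0.33 ≈ 1.3864, c_gold = y_gold − 0.17·k_gold ≈ 0.9289.
Gain: Δc = 0.9289 − 0.7816 ≈ 0.1473.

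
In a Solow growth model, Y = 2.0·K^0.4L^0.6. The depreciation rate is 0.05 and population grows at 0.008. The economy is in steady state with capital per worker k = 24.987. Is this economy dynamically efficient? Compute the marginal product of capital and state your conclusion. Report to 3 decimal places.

dynamically efficient; MPK ≈ 0.116

Capital per worker breaks even when investment replaces (n + δ)·k; here n + δ = 0.058.
MPK = 0.4·2.0·k^(0.4−1) = 0.4·2.0·24.987^(-0.6) ≈ 0.1160.
MPK > 0.058, so the economy is dynamically efficient (under-saving).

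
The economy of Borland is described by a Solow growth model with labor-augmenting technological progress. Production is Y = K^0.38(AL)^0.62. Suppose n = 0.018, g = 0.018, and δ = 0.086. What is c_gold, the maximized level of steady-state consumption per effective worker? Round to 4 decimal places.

c_gold ≈ 1.2440

n + g + δ = 0.018 + 0.018 + 0.086 = 0.122.
Maximizing c = f(k) − (n+g+δ)·k gives f'(k) = n+g+δ, i.e. 0.38·k^(0.38−1) = 0.122, so k_gold = (0.38/0.122)^(1/0.62) ≈ 6.2495.
y_gold = 6.2495^0.38 ≈ 2.0064.
c_gold = y_gold − (n+g+δ)·k_gold = 2.0064 − 0.122·6.2495 ≈ 1.2440.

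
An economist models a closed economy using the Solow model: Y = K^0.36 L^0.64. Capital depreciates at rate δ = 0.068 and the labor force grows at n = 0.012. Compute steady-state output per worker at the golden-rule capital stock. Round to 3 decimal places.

The effective depreciation rate is n + δ = 0.012 + 0.068 = 0.08.
Setting f'(k) = n+δ gives 0.36·k^(0.36−1) = 0.08, hence k_gold = (0.36/0.08)^(1/0.64) ≈ 10.4868.
Output: y_gold = k_gold^0.36 = 10.4868^0.36 ≈ 2.3304.

y_gold ≈ 2.330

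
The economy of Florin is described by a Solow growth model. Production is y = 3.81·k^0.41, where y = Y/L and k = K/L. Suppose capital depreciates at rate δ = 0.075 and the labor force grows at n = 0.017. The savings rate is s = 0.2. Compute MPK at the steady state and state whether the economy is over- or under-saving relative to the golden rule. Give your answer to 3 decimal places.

under-saving; MPK ≈ 0.189

Capital per worker breaks even when investment replaces (n + δ)·k; here n + δ = 0.092.
Steady-state k*: s·A·k^0.41 = 0.092·k gives k* = (0.2·3.81/0.092)^(1/0.59) ≈ 35.9928.
MPK = 0.41·3.81·35.9928^(-0.59) ≈ 0.1886.
MPK > n+δ = 0.092, so the economy is dynamically efficient (under-saving).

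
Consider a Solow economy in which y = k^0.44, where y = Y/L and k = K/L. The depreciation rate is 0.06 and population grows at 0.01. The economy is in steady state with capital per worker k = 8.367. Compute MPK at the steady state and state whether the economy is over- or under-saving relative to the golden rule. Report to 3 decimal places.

under-saving; MPK ≈ 0.134

The effective depreciation rate is n + δ = 0.01 + 0.06 = 0.07.
MPK = 0.44·k^(0.44−1) = 0.44·8.367^(-0.56) ≈ 0.1339.
MPK > 0.07, so the economy is dynamically efficient (under-saving).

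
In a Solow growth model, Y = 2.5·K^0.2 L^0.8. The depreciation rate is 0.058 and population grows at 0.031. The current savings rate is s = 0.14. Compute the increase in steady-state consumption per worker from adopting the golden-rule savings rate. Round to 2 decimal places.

Δc ≈ 0.05

Capital per worker breaks even when investment replaces (n + δ)·k; here n + δ = 0.089.
Current steady state (s = 0.14): k* = (0.14·2.5/0.089)^(1/0.8) ≈ 5.5379, y* = 2.5·5.5379^0.2 ≈ 3.5205, c* = (1−0.14)·3.5205 ≈ 3.0277.
Setting f'(k) = n+δ gives 0.2·2.5·k^(0.2−1) = 0.089, hence k_gold = (0.2·2.5/0.089)^(1/0.8) ≈ 8.6492.
y_gold = 2.5·8.6492^0.2 ≈ 3.8489, c_gold = y_gold − 0.089·k_gold ≈ 3.0791.
Gain: Δc = 3.0791 − 3.0277 ≈ 0.0514.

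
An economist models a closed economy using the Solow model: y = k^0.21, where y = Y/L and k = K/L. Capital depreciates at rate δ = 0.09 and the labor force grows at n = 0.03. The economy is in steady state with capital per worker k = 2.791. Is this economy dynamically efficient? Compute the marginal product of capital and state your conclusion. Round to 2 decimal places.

n + δ = 0.03 + 0.09 = 0.12.
MPK = 0.21·k^(0.21−1) = 0.21·2.791^(-0.79) ≈ 0.0933.
MPK < 0.12, so the economy is dynamically inefficient (over-saving).

dynamically inefficient; MPK ≈ 0.09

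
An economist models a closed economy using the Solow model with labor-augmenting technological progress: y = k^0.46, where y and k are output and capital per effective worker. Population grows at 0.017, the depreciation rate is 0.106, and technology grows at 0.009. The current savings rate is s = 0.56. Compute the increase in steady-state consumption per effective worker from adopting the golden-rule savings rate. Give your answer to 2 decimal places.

Δc ≈ 0.06

The effective depreciation rate is n + g + δ = 0.017 + 0.009 + 0.106 = 0.132.
Current steady state (s = 0.56): k* = (0.56/0.132)^(1/0.54) ≈ 14.5294, y* = 14.5294^0.46 ≈ 3.4248, c* = (1−0.56)·3.4248 ≈ 1.5069.
Maximizing c = f(k) − (n+g+δ)·k gives f'(k) = n+g+δ, i.e. 0.46·k^(0.46−1) = 0.132, so k_gold = (0.46/0.132)^(1/0.54) ≈ 10.0936.
y_gold = 10.0936^0.46 ≈ 2.8964, c_gold = y_gold − 0.132·k_gold ≈ 1.5641.
Gain: Δc = 1.5641 − 1.5069 ≈ 0.0572.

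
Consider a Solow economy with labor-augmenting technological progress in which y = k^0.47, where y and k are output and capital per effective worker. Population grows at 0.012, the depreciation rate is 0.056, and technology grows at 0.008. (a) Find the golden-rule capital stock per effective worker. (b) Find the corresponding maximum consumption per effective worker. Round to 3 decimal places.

(a) k_gold ≈ 31.116; (b) c_gold ≈ 2.667

n + g + δ = 0.012 + 0.008 + 0.056 = 0.076.
Setting f'(k) = n+g+δ gives 0.47·k^(0.47−1) = 0.076, hence k_gold = (0.47/0.076)^(1/0.53) ≈ 31.1164.
y_gold = 31.1164^0.47 ≈ 5.0316; c_gold = y_gold − 0.076·k_gold ≈ 2.6667.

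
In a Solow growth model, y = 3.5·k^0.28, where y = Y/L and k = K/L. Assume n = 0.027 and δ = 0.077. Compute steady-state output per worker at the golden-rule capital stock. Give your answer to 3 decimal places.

n + δ = 0.027 + 0.077 = 0.104.
At the golden rule the marginal product of capital equals n+δ: 0.28·3.5·k^(0.28−1) = 0.104. Solving, k_gold = (0.28·3.5/0.104)^(1/0.72) ≈ 22.5448.
Output: y_gold = 3.5·k_gold^0.28 = 3.5·22.5448^0.28 ≈ 8.3738.

y_gold ≈ 8.374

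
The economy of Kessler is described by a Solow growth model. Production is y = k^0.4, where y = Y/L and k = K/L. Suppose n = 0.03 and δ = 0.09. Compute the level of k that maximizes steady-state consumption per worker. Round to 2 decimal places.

k_gold ≈ 7.44

The effective depreciation rate is n + δ = 0.03 + 0.09 = 0.12.
Setting f'(k) = n+δ gives 0.4·k^(0.4−1) = 0.12, hence k_gold = (0.4/0.12)^(1/0.6) ≈ 7.4381.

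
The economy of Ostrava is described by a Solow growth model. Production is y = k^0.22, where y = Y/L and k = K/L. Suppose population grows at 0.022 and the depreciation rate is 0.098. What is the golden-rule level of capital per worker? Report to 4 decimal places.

k_gold ≈ 2.1751

n + δ = 0.022 + 0.098 = 0.12.
Setting f'(k) = n+δ gives 0.22·k^(0.22−1) = 0.12, hence k_gold = (0.22/0.12)^(1/0.78) ≈ 2.1751.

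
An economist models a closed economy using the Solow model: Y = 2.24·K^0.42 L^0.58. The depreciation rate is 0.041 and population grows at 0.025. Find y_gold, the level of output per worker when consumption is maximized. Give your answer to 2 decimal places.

n + δ = 0.025 + 0.041 = 0.066.
Setting f'(k) = n+δ gives 0.42·2.24·k^(0.42−1) = 0.066, hence k_gold = (0.42·2.24/0.066)^(1/0.58) ≈ 97.6281.
Output: y_gold = 2.24·k_gold^0.42 = 2.24·97.6281^0.42 ≈ 15.3416.

y_gold ≈ 15.34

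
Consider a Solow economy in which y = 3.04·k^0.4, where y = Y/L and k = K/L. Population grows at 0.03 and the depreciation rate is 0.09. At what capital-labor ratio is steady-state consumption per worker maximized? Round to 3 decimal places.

k_gold ≈ 47.452

Break-even investment rate: n + δ = 0.03 + 0.09 = 0.12.
At the golden rule the marginal product of capital equals n+δ: 0.4·3.04·k^(0.4−1) = 0.12. Solving, k_gold = (0.4·3.04/0.12)^(1/0.6) ≈ 47.4519.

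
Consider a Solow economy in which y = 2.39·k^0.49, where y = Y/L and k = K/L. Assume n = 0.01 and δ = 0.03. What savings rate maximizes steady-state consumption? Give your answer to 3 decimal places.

n + δ = 0.01 + 0.03 = 0.04.
At the golden rule MPK = n+δ, and in any Cobb-Douglas steady state s = (n+δ)·k/y = MPK·k/y = capital's share 0.49.

s_gold = 0.490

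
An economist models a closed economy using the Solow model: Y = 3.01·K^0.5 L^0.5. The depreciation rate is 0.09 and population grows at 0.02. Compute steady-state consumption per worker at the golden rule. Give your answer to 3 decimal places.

c_gold ≈ 20.591

Capital per worker breaks even when investment replaces (n + δ)·k; here n + δ = 0.11.
Maximizing c = f(k) − (n+δ)·k gives f'(k) = n+δ, i.e. 0.5·3.01·k^(0.5−1) = 0.11, so k_gold = (0.5·3.01/0.11)^(1/0.5) ≈ 187.1921.
y_gold = 3.01·187.1921^0.5 ≈ 41.1823.
c_gold = y_gold − (n+δ)·k_gold = 41.1823 − 0.11·187.1921 ≈ 20.5911.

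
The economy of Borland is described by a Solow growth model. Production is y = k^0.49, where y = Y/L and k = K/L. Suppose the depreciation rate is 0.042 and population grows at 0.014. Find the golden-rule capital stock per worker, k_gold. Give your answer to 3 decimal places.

k_gold ≈ 70.319

Capital per worker breaks even when investment replaces (n + δ)·k; here n + δ = 0.056.
Setting f'(k) = n+δ gives 0.49·k^(0.49−1) = 0.056, hence k_gold = (0.49/0.056)^(1/0.51) ≈ 70.3193.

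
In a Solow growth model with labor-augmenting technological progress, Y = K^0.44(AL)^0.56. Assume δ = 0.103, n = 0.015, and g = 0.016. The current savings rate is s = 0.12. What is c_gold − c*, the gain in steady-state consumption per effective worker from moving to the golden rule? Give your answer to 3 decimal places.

Break-even investment rate: n + g + δ = 0.015 + 0.016 + 0.103 = 0.134.
Current steady state (s = 0.12): k* = (0.12/0.134)^(1/0.56) ≈ 0.8211, y* = 0.8211^0.44 ≈ 0.9170, c* = (1−0.12)·0.9170 ≈ 0.8069.
At the golden rule the marginal product of capital equals n+g+δ: 0.44·k^(0.44−1) = 0.134. Solving, k_gold = (0.44/0.134)^(1/0.56) ≈ 8.3570.
y_gold = 8.3570^0.44 ≈ 2.5451, c_gold = y_gold − 0.134·k_gold ≈ 1.4252.
Gain: Δc = 1.4252 − 0.8069 ≈ 0.6183.

Δc ≈ 0.618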